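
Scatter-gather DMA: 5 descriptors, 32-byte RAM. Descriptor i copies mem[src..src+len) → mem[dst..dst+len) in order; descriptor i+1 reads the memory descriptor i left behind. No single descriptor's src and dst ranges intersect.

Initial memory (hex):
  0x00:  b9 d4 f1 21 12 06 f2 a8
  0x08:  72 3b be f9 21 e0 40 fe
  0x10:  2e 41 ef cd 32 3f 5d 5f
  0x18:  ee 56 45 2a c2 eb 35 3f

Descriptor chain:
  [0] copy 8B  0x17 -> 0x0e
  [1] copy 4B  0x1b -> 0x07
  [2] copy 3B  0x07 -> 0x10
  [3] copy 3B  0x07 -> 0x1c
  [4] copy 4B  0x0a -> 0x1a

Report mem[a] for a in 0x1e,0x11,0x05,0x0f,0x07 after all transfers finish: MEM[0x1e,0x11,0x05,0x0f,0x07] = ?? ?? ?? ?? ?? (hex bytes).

MEM[0x1e,0x11,0x05,0x0f,0x07] = eb c2 06 ee 2a

D0: mem[0x0e..0x15] <- [5f ee 56 45 2a c2 eb 35]
D1: mem[0x07..0x0a] <- [2a c2 eb 35]
D2: mem[0x10..0x12] <- [2a c2 eb]
D3: mem[0x1c..0x1e] <- [2a c2 eb]
D4: mem[0x1a..0x1d] <- [35 f9 21 e0]
query mem[0x1e]=0xeb, mem[0x11]=0xc2, mem[0x05]=0x06, mem[0x0f]=0xee, mem[0x07]=0x2a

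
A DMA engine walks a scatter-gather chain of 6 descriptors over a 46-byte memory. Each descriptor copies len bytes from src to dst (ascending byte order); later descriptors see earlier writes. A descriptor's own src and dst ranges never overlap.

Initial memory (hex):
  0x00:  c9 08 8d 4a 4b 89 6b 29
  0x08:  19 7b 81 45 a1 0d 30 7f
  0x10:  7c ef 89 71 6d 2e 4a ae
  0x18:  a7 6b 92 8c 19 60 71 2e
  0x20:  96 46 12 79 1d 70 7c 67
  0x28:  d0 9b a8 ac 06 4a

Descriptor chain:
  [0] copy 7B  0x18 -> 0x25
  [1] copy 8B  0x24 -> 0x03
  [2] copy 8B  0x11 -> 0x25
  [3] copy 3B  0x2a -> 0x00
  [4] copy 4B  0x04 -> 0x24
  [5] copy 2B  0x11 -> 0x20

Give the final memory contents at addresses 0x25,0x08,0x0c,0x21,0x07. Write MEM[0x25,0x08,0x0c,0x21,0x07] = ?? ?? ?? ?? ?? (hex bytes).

MEM[0x25,0x08,0x0c,0x21,0x07] = 6b 19 a1 89 8c

  after D0: wrote 7B at 0x25 = a76b928c196071
  after D1: wrote 8B at 0x03 = 1da76b928c196071
  after D2: wrote 8B at 0x25 = ef89716d2e4aaea7
  after D3: wrote 3B at 0x00 = 4aaea7
  after D4: wrote 4B at 0x24 = a76b928c
  after D5: wrote 2B at 0x20 = ef89
query mem[0x25]=0x6b, mem[0x08]=0x19, mem[0x0c]=0xa1, mem[0x21]=0x89, mem[0x07]=0x8c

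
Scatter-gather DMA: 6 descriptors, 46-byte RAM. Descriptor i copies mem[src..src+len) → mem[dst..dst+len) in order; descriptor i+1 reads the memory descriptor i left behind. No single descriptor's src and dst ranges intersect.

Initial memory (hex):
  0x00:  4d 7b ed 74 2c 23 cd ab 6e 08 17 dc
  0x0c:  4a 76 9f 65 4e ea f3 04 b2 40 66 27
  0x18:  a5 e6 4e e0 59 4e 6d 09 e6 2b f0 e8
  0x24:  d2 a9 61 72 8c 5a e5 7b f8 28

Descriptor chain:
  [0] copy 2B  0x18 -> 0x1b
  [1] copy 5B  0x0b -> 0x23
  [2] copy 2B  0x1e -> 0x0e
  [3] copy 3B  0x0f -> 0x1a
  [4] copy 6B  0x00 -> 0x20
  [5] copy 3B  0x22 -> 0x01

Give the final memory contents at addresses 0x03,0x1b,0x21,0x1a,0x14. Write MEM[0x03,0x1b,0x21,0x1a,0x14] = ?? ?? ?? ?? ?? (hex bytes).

D0: mem[0x1b..0x1c] <- [a5 e6]
D1: mem[0x23..0x27] <- [dc 4a 76 9f 65]
D2: mem[0x0e..0x0f] <- [6d 09]
D3: mem[0x1a..0x1c] <- [09 4e ea]
D4: mem[0x20..0x25] <- [4d 7b ed 74 2c 23]
D5: mem[0x01..0x03] <- [ed 74 2c]
query mem[0x03]=0x2c, mem[0x1b]=0x4e, mem[0x21]=0x7b, mem[0x1a]=0x09, mem[0x14]=0xb2

MEM[0x03,0x1b,0x21,0x1a,0x14] = 2c 4e 7b 09 b2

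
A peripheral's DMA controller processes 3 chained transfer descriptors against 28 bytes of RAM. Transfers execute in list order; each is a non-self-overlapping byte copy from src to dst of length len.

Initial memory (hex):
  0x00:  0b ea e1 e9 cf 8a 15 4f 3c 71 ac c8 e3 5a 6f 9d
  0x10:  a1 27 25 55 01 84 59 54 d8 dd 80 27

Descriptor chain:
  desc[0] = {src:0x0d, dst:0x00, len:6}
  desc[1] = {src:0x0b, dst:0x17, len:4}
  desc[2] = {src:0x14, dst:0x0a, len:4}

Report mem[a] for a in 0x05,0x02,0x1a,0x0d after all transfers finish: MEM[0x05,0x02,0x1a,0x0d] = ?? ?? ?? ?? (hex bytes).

[0] 0x0d->0x00 len=6 : 5a 6f 9d a1 27 25
[1] 0x0b->0x17 len=4 : c8 e3 5a 6f
[2] 0x14->0x0a len=4 : 01 84 59 c8
query mem[0x05]=0x25, mem[0x02]=0x9d, mem[0x1a]=0x6f, mem[0x0d]=0xc8

MEM[0x05,0x02,0x1a,0x0d] = 25 9d 6f c8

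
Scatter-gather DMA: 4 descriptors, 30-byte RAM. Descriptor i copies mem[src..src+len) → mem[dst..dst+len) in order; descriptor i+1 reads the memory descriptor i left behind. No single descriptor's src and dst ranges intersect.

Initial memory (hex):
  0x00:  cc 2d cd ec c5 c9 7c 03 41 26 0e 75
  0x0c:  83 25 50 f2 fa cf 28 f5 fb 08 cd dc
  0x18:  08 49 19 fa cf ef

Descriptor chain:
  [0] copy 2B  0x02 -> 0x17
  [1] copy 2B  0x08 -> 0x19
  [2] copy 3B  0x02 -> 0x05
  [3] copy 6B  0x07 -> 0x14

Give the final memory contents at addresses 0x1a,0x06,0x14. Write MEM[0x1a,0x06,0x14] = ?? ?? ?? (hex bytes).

D0: mem[0x17..0x18] <- [cd ec]
D1: mem[0x19..0x1a] <- [41 26]
D2: mem[0x05..0x07] <- [cd ec c5]
D3: mem[0x14..0x19] <- [c5 41 26 0e 75 83]
query mem[0x1a]=0x26, mem[0x06]=0xec, mem[0x14]=0xc5

MEM[0x1a,0x06,0x14] = 26 ec c5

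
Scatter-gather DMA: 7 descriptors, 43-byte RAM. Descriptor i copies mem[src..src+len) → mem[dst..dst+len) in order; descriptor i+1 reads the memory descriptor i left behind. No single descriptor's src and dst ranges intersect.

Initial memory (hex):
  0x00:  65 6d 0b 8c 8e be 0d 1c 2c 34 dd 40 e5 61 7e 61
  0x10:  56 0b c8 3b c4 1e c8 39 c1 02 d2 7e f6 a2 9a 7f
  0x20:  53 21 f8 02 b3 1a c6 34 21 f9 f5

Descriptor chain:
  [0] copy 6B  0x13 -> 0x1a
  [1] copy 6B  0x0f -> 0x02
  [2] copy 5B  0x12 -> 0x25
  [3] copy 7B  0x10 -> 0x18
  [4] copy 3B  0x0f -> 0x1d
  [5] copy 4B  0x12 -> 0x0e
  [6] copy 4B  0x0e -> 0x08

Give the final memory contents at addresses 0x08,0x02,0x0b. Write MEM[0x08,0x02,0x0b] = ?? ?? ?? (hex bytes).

  after D0: wrote 6B at 0x1a = 3bc41ec839c1
  after D1: wrote 6B at 0x02 = 61560bc83bc4
  after D2: wrote 5B at 0x25 = c83bc41ec8
  after D3: wrote 7B at 0x18 = 560bc83bc41ec8
  after D4: wrote 3B at 0x1d = 61560b
  after D5: wrote 4B at 0x0e = c83bc41e
  after D6: wrote 4B at 0x08 = c83bc41e
query mem[0x08]=0xc8, mem[0x02]=0x61, mem[0x0b]=0x1e

MEM[0x08,0x02,0x0b] = c8 61 1e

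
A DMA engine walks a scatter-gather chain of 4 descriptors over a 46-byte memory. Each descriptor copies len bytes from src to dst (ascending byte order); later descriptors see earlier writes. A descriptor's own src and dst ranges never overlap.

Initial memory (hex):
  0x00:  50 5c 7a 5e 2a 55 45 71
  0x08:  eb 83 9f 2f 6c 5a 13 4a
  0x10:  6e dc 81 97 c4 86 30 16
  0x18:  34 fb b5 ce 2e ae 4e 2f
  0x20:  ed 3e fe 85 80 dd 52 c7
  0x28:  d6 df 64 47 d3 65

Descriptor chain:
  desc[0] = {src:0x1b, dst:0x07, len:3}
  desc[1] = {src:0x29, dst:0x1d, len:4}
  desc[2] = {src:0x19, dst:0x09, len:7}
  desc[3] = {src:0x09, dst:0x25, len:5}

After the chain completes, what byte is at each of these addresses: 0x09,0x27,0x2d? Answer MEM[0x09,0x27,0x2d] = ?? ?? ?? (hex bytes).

  after D0: wrote 3B at 0x07 = ce2eae
  after D1: wrote 4B at 0x1d = df6447d3
  after D2: wrote 7B at 0x09 = fbb5ce2edf6447
  after D3: wrote 5B at 0x25 = fbb5ce2edf
query mem[0x09]=0xfb, mem[0x27]=0xce, mem[0x2d]=0x65

MEM[0x09,0x27,0x2d] = fb ce 65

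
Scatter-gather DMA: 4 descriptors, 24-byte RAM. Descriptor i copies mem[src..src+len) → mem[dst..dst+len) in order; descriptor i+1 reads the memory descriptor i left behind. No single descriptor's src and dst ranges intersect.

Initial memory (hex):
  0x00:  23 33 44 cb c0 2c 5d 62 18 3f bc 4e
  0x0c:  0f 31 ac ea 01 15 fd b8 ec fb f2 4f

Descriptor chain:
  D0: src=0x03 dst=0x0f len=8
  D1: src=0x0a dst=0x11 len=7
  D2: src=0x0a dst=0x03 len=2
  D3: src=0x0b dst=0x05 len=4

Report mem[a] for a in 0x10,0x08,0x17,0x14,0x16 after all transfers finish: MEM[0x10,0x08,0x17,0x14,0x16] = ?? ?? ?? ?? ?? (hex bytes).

MEM[0x10,0x08,0x17,0x14,0x16] = c0 ac c0 31 cb

[0] 0x03->0x0f len=8 : cb c0 2c 5d 62 18 3f bc
[1] 0x0a->0x11 len=7 : bc 4e 0f 31 ac cb c0
[2] 0x0a->0x03 len=2 : bc 4e
[3] 0x0b->0x05 len=4 : 4e 0f 31 ac
query mem[0x10]=0xc0, mem[0x08]=0xac, mem[0x17]=0xc0, mem[0x14]=0x31, mem[0x16]=0xcb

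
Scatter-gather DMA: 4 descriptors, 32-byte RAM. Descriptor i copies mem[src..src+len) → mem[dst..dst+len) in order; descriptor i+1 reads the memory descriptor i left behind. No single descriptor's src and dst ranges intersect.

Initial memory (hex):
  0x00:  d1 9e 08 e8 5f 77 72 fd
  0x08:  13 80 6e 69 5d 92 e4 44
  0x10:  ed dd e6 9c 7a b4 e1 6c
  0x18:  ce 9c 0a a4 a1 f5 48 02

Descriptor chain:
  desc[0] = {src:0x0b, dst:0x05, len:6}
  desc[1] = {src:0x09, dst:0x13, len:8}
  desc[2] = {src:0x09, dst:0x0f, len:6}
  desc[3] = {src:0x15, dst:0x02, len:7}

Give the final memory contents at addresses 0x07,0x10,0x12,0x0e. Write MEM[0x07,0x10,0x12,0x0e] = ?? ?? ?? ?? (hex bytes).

  after D0: wrote 6B at 0x05 = 695d92e444ed
  after D1: wrote 8B at 0x13 = 44ed695d92e444ed
  after D2: wrote 6B at 0x0f = 44ed695d92e4
  after D3: wrote 7B at 0x02 = 695d92e444eda4
query mem[0x07]=0xed, mem[0x10]=0xed, mem[0x12]=0x5d, mem[0x0e]=0xe4

MEM[0x07,0x10,0x12,0x0e] = ed ed 5d e4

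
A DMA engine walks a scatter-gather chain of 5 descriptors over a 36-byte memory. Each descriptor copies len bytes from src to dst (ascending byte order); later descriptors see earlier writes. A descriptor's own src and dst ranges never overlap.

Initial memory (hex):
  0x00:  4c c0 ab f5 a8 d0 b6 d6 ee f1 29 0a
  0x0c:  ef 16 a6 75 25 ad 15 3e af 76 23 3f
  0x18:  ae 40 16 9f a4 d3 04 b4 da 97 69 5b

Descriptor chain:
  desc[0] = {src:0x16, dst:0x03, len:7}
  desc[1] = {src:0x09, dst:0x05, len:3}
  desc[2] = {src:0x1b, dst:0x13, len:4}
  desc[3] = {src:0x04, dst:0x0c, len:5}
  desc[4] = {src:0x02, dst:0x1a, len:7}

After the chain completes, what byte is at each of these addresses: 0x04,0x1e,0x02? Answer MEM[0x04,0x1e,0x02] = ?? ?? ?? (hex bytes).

MEM[0x04,0x1e,0x02] = 3f 29 ab

D0: mem[0x03..0x09] <- [23 3f ae 40 16 9f a4]
D1: mem[0x05..0x07] <- [a4 29 0a]
D2: mem[0x13..0x16] <- [9f a4 d3 04]
D3: mem[0x0c..0x10] <- [3f a4 29 0a 9f]
D4: mem[0x1a..0x20] <- [ab 23 3f a4 29 0a 9f]
query mem[0x04]=0x3f, mem[0x1e]=0x29, mem[0x02]=0xab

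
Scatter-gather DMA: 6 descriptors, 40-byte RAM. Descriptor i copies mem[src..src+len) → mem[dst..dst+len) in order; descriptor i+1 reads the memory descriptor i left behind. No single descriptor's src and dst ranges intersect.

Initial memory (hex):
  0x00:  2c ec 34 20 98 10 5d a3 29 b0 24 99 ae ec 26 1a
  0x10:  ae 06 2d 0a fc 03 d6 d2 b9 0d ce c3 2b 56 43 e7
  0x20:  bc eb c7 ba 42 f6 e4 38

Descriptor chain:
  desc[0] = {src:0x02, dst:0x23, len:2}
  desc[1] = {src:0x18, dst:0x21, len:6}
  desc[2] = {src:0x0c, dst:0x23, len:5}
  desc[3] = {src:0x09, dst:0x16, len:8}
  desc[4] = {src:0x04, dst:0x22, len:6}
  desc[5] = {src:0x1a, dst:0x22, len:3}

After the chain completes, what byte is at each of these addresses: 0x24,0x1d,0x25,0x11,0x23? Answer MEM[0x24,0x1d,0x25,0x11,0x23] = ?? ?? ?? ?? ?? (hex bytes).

D0: mem[0x23..0x24] <- [34 20]
D1: mem[0x21..0x26] <- [b9 0d ce c3 2b 56]
D2: mem[0x23..0x27] <- [ae ec 26 1a ae]
D3: mem[0x16..0x1d] <- [b0 24 99 ae ec 26 1a ae]
D4: mem[0x22..0x27] <- [98 10 5d a3 29 b0]
D5: mem[0x22..0x24] <- [ec 26 1a]
query mem[0x24]=0x1a, mem[0x1d]=0xae, mem[0x25]=0xa3, mem[0x11]=0x06, mem[0x23]=0x26

MEM[0x24,0x1d,0x25,0x11,0x23] = 1a ae a3 06 26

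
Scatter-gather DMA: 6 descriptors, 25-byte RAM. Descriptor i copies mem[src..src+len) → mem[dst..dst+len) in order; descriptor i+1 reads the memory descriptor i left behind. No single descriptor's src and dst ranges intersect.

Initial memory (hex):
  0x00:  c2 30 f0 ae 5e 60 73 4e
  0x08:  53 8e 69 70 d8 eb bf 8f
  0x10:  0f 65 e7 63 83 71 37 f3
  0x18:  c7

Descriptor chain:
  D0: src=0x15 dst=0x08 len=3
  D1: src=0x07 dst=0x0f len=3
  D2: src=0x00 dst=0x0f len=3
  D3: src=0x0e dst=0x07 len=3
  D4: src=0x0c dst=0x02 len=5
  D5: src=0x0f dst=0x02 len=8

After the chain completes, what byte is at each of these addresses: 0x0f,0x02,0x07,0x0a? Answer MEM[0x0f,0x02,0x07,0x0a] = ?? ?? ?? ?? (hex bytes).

MEM[0x0f,0x02,0x07,0x0a] = c2 c2 83 f3

[0] 0x15->0x08 len=3 : 71 37 f3
[1] 0x07->0x0f len=3 : 4e 71 37
[2] 0x00->0x0f len=3 : c2 30 f0
[3] 0x0e->0x07 len=3 : bf c2 30
[4] 0x0c->0x02 len=5 : d8 eb bf c2 30
[5] 0x0f->0x02 len=8 : c2 30 f0 e7 63 83 71 37
query mem[0x0f]=0xc2, mem[0x02]=0xc2, mem[0x07]=0x83, mem[0x0a]=0xf3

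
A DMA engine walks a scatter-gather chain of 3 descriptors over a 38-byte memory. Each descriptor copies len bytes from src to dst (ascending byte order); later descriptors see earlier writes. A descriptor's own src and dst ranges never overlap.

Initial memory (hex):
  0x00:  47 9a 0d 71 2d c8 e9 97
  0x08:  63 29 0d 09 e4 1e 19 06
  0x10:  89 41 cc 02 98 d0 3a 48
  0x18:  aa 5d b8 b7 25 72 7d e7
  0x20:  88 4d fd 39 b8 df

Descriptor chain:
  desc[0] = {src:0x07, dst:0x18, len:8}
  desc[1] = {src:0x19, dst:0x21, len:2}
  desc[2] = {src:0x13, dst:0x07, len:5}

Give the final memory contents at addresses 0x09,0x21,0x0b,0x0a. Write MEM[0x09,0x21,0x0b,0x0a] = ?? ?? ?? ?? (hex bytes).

D0: mem[0x18..0x1f] <- [97 63 29 0d 09 e4 1e 19]
D1: mem[0x21..0x22] <- [63 29]
D2: mem[0x07..0x0b] <- [02 98 d0 3a 48]
query mem[0x09]=0xd0, mem[0x21]=0x63, mem[0x0b]=0x48, mem[0x0a]=0x3a

MEM[0x09,0x21,0x0b,0x0a] = d0 63 48 3a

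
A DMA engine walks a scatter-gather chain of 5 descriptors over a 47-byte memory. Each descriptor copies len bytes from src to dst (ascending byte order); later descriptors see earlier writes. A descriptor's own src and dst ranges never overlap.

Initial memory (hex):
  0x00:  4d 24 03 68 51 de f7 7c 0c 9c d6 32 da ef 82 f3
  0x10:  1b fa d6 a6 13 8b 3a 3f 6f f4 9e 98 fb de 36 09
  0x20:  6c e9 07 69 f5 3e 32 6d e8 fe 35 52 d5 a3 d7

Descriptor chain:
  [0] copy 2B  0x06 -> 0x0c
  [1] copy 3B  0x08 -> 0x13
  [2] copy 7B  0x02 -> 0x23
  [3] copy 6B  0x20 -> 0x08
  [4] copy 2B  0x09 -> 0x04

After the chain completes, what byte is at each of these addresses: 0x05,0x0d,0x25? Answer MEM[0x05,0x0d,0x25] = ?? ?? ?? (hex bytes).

MEM[0x05,0x0d,0x25] = 07 51 51

  after D0: wrote 2B at 0x0c = f77c
  after D1: wrote 3B at 0x13 = 0c9cd6
  after D2: wrote 7B at 0x23 = 036851def77c0c
  after D3: wrote 6B at 0x08 = 6ce907036851
  after D4: wrote 2B at 0x04 = e907
query mem[0x05]=0x07, mem[0x0d]=0x51, mem[0x25]=0x51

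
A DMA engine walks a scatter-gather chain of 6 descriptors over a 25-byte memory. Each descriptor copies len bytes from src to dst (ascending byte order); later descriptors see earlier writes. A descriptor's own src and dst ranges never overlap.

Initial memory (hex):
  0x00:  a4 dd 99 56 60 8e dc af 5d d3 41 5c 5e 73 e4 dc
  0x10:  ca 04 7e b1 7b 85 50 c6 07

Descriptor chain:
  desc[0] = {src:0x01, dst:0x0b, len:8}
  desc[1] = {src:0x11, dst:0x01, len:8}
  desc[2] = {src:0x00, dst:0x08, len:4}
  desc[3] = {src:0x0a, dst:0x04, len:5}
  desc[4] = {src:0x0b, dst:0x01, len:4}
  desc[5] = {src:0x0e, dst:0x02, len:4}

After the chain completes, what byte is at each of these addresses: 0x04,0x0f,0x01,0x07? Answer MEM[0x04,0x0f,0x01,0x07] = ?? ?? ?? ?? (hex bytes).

#0 dst[0x0b+8] := {0xdd,0x99,0x56,0x60,0x8e,0xdc,0xaf,0x5d}
#1 dst[0x01+8] := {0xaf,0x5d,0xb1,0x7b,0x85,0x50,0xc6,0x07}
#2 dst[0x08+4] := {0xa4,0xaf,0x5d,0xb1}
#3 dst[0x04+5] := {0x5d,0xb1,0x99,0x56,0x60}
#4 dst[0x01+4] := {0xb1,0x99,0x56,0x60}
#5 dst[0x02+4] := {0x60,0x8e,0xdc,0xaf}
query mem[0x04]=0xdc, mem[0x0f]=0x8e, mem[0x01]=0xb1, mem[0x07]=0x56

MEM[0x04,0x0f,0x01,0x07] = dc 8e b1 56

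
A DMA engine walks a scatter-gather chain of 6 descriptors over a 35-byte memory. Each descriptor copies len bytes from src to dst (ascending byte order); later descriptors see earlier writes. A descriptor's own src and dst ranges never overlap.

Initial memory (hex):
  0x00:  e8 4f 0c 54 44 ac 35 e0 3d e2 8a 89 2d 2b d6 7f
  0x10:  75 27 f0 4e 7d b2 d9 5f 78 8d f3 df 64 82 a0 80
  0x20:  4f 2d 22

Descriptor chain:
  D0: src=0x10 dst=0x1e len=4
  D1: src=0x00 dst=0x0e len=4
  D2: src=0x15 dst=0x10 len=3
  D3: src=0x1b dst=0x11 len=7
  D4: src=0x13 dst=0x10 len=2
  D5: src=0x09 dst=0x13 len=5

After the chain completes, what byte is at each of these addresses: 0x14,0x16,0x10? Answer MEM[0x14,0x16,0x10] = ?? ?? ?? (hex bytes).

[0] 0x10->0x1e len=4 : 75 27 f0 4e
[1] 0x00->0x0e len=4 : e8 4f 0c 54
[2] 0x15->0x10 len=3 : b2 d9 5f
[3] 0x1b->0x11 len=7 : df 64 82 75 27 f0 4e
[4] 0x13->0x10 len=2 : 82 75
[5] 0x09->0x13 len=5 : e2 8a 89 2d 2b
query mem[0x14]=0x8a, mem[0x16]=0x2d, mem[0x10]=0x82

MEM[0x14,0x16,0x10] = 8a 2d 82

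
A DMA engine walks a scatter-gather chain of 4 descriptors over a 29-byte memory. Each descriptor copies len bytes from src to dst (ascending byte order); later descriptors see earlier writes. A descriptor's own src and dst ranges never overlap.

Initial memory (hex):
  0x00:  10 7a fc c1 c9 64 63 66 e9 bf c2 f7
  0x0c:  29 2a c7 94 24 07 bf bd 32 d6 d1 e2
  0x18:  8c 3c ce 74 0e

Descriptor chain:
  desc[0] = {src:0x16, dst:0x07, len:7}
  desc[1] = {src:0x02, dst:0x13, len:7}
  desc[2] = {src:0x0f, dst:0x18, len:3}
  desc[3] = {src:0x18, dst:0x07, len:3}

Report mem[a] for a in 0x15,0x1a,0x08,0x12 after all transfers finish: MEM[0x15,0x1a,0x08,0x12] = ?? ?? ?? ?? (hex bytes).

MEM[0x15,0x1a,0x08,0x12] = c9 07 24 bf

D0: mem[0x07..0x0d] <- [d1 e2 8c 3c ce 74 0e]
D1: mem[0x13..0x19] <- [fc c1 c9 64 63 d1 e2]
D2: mem[0x18..0x1a] <- [94 24 07]
D3: mem[0x07..0x09] <- [94 24 07]
query mem[0x15]=0xc9, mem[0x1a]=0x07, mem[0x08]=0x24, mem[0x12]=0xbf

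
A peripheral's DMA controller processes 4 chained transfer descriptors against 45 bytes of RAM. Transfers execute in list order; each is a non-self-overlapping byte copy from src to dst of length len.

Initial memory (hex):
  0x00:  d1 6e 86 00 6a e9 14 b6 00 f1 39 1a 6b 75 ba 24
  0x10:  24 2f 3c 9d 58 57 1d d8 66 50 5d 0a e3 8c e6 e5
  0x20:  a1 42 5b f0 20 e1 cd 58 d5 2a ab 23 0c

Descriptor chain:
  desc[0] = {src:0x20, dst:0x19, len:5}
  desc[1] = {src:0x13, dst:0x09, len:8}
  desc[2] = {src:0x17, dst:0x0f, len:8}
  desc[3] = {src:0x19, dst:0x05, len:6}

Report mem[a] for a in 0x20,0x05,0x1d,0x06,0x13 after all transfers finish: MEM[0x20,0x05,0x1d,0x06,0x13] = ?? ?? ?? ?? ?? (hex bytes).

MEM[0x20,0x05,0x1d,0x06,0x13] = a1 a1 20 42 5b

#0 dst[0x19+5] := {0xa1,0x42,0x5b,0xf0,0x20}
#1 dst[0x09+8] := {0x9d,0x58,0x57,0x1d,0xd8,0x66,0xa1,0x42}
#2 dst[0x0f+8] := {0xd8,0x66,0xa1,0x42,0x5b,0xf0,0x20,0xe6}
#3 dst[0x05+6] := {0xa1,0x42,0x5b,0xf0,0x20,0xe6}
query mem[0x20]=0xa1, mem[0x05]=0xa1, mem[0x1d]=0x20, mem[0x06]=0x42, mem[0x13]=0x5b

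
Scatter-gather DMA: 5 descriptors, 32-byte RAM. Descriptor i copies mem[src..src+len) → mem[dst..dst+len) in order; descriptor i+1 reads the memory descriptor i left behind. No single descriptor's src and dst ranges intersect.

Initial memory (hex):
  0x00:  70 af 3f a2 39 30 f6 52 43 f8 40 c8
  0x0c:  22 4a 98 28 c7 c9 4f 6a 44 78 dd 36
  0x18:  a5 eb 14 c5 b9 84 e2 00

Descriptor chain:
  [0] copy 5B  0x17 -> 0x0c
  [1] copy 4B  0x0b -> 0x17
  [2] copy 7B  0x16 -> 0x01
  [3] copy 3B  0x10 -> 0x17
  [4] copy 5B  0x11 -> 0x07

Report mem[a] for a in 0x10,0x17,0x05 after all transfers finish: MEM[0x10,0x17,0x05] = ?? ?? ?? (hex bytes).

D0: mem[0x0c..0x10] <- [36 a5 eb 14 c5]
D1: mem[0x17..0x1a] <- [c8 36 a5 eb]
D2: mem[0x01..0x07] <- [dd c8 36 a5 eb c5 b9]
D3: mem[0x17..0x19] <- [c5 c9 4f]
D4: mem[0x07..0x0b] <- [c9 4f 6a 44 78]
query mem[0x10]=0xc5, mem[0x17]=0xc5, mem[0x05]=0xeb

MEM[0x10,0x17,0x05] = c5 c5 eb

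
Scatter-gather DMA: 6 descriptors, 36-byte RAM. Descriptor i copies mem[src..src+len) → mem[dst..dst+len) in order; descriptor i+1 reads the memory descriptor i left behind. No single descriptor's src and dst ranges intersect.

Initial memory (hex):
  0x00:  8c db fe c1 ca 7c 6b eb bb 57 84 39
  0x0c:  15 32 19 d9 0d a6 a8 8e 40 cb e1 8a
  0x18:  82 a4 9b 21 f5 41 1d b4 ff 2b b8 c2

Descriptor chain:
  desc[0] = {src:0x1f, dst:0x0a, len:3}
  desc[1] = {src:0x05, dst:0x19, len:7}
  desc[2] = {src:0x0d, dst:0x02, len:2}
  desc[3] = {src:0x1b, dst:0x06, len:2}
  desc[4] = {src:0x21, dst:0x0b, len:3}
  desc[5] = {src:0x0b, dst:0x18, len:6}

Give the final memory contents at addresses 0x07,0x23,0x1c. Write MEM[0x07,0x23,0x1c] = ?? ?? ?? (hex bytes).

[0] 0x1f->0x0a len=3 : b4 ff 2b
[1] 0x05->0x19 len=7 : 7c 6b eb bb 57 b4 ff
[2] 0x0d->0x02 len=2 : 32 19
[3] 0x1b->0x06 len=2 : eb bb
[4] 0x21->0x0b len=3 : 2b b8 c2
[5] 0x0b->0x18 len=6 : 2b b8 c2 19 d9 0d
query mem[0x07]=0xbb, mem[0x23]=0xc2, mem[0x1c]=0xd9

MEM[0x07,0x23,0x1c] = bb c2 d9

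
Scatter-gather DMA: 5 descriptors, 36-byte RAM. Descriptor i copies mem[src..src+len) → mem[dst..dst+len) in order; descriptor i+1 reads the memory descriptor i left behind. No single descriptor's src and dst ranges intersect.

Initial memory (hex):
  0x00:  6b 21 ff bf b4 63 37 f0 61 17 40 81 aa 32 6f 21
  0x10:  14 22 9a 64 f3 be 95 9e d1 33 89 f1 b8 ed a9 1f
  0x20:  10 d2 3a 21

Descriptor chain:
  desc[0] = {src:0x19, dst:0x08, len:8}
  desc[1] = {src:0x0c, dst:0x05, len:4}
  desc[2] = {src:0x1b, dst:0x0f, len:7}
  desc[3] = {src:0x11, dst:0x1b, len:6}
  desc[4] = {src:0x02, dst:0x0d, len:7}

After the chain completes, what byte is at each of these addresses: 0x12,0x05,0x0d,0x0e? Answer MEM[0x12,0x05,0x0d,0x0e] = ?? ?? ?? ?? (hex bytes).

MEM[0x12,0x05,0x0d,0x0e] = 1f ed ff bf

#0 dst[0x08+8] := {0x33,0x89,0xf1,0xb8,0xed,0xa9,0x1f,0x10}
#1 dst[0x05+4] := {0xed,0xa9,0x1f,0x10}
#2 dst[0x0f+7] := {0xf1,0xb8,0xed,0xa9,0x1f,0x10,0xd2}
#3 dst[0x1b+6] := {0xed,0xa9,0x1f,0x10,0xd2,0x95}
#4 dst[0x0d+7] := {0xff,0xbf,0xb4,0xed,0xa9,0x1f,0x10}
query mem[0x12]=0x1f, mem[0x05]=0xed, mem[0x0d]=0xff, mem[0x0e]=0xbf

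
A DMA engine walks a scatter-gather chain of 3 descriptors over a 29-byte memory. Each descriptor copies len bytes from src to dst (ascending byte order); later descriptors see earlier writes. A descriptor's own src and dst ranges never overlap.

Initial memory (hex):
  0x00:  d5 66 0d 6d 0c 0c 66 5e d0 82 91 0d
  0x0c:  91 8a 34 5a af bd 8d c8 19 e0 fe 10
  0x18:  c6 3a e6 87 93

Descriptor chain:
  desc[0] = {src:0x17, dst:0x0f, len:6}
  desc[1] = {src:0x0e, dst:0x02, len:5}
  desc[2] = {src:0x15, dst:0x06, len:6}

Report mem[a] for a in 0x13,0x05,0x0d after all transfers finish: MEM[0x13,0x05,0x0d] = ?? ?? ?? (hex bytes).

MEM[0x13,0x05,0x0d] = 87 3a 8a

D0: mem[0x0f..0x14] <- [10 c6 3a e6 87 93]
D1: mem[0x02..0x06] <- [34 10 c6 3a e6]
D2: mem[0x06..0x0b] <- [e0 fe 10 c6 3a e6]
query mem[0x13]=0x87, mem[0x05]=0x3a, mem[0x0d]=0x8a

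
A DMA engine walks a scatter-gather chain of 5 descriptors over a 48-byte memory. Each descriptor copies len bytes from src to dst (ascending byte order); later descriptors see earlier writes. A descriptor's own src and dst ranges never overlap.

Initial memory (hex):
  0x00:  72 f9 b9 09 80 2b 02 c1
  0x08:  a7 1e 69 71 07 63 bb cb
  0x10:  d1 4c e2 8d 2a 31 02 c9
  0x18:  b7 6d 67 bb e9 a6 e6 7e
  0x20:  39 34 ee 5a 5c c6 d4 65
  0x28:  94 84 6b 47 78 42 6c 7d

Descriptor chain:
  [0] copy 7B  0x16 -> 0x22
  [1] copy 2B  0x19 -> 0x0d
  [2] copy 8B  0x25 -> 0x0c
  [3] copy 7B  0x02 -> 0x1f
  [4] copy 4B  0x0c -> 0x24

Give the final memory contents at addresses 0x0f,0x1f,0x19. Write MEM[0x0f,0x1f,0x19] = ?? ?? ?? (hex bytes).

[0] 0x16->0x22 len=7 : 02 c9 b7 6d 67 bb e9
[1] 0x19->0x0d len=2 : 6d 67
[2] 0x25->0x0c len=8 : 6d 67 bb e9 84 6b 47 78
[3] 0x02->0x1f len=7 : b9 09 80 2b 02 c1 a7
[4] 0x0c->0x24 len=4 : 6d 67 bb e9
query mem[0x0f]=0xe9, mem[0x1f]=0xb9, mem[0x19]=0x6d

MEM[0x0f,0x1f,0x19] = e9 b9 6d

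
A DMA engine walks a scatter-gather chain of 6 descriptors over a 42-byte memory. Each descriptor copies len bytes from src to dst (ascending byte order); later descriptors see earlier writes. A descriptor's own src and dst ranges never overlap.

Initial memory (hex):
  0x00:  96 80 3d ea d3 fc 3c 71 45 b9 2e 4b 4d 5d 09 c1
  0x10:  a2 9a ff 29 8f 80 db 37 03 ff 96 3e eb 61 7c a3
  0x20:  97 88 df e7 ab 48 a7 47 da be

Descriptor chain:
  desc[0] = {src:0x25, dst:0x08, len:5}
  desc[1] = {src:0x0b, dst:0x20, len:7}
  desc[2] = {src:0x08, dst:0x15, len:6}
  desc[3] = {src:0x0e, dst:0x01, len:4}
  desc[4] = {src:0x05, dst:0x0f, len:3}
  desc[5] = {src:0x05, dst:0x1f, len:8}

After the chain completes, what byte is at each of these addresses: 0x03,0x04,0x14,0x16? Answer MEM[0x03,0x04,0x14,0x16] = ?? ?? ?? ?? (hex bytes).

  after D0: wrote 5B at 0x08 = 48a747dabe
  after D1: wrote 7B at 0x20 = dabe5d09c1a29a
  after D2: wrote 6B at 0x15 = 48a747dabe5d
  after D3: wrote 4B at 0x01 = 09c1a29a
  after D4: wrote 3B at 0x0f = fc3c71
  after D5: wrote 8B at 0x1f = fc3c7148a747dabe
query mem[0x03]=0xa2, mem[0x04]=0x9a, mem[0x14]=0x8f, mem[0x16]=0xa7

MEM[0x03,0x04,0x14,0x16] = a2 9a 8f a7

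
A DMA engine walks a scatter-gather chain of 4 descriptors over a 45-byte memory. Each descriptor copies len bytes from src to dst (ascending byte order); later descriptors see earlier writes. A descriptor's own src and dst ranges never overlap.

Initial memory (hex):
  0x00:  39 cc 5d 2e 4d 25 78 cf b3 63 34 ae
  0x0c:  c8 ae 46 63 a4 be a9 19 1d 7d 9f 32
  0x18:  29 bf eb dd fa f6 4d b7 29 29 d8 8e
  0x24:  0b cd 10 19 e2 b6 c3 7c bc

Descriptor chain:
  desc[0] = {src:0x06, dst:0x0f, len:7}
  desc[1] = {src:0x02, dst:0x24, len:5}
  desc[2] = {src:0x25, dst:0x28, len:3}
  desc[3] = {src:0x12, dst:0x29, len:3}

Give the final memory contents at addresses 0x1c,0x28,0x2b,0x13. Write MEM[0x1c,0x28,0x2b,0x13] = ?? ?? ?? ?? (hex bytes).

D0: mem[0x0f..0x15] <- [78 cf b3 63 34 ae c8]
D1: mem[0x24..0x28] <- [5d 2e 4d 25 78]
D2: mem[0x28..0x2a] <- [2e 4d 25]
D3: mem[0x29..0x2b] <- [63 34 ae]
query mem[0x1c]=0xfa, mem[0x28]=0x2e, mem[0x2b]=0xae, mem[0x13]=0x34

MEM[0x1c,0x28,0x2b,0x13] = fa 2e ae 34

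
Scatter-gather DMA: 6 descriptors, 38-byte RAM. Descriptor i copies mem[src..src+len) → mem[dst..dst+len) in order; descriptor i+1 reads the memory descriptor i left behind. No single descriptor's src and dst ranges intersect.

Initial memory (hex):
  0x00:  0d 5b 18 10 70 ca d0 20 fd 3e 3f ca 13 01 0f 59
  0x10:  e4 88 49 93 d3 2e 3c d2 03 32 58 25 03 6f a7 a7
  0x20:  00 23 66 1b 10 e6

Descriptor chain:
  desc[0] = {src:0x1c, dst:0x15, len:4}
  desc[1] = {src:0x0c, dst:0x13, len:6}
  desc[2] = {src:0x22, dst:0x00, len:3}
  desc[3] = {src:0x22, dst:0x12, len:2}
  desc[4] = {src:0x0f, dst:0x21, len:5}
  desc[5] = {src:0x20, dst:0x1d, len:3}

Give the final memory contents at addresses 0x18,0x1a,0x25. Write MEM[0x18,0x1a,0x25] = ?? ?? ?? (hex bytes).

MEM[0x18,0x1a,0x25] = 88 58 1b

#0 dst[0x15+4] := {0x03,0x6f,0xa7,0xa7}
#1 dst[0x13+6] := {0x13,0x01,0x0f,0x59,0xe4,0x88}
#2 dst[0x00+3] := {0x66,0x1b,0x10}
#3 dst[0x12+2] := {0x66,0x1b}
#4 dst[0x21+5] := {0x59,0xe4,0x88,0x66,0x1b}
#5 dst[0x1d+3] := {0x00,0x59,0xe4}
query mem[0x18]=0x88, mem[0x1a]=0x58, mem[0x25]=0x1b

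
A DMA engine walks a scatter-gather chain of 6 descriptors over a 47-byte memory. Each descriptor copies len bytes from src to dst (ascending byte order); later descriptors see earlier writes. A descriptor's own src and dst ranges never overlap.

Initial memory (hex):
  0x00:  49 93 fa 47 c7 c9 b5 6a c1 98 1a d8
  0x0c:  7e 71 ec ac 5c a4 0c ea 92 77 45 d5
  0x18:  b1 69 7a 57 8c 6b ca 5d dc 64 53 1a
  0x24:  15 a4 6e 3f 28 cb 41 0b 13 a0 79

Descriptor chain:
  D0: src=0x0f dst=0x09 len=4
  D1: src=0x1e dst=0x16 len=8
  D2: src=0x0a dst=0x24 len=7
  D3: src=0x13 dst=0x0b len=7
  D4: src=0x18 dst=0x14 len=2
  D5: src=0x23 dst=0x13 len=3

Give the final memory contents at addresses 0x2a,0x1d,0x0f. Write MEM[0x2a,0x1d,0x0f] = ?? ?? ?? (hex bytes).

MEM[0x2a,0x1d,0x0f] = 5c a4 5d

[0] 0x0f->0x09 len=4 : ac 5c a4 0c
[1] 0x1e->0x16 len=8 : ca 5d dc 64 53 1a 15 a4
[2] 0x0a->0x24 len=7 : 5c a4 0c 71 ec ac 5c
[3] 0x13->0x0b len=7 : ea 92 77 ca 5d dc 64
[4] 0x18->0x14 len=2 : dc 64
[5] 0x23->0x13 len=3 : 1a 5c a4
query mem[0x2a]=0x5c, mem[0x1d]=0xa4, mem[0x0f]=0x5d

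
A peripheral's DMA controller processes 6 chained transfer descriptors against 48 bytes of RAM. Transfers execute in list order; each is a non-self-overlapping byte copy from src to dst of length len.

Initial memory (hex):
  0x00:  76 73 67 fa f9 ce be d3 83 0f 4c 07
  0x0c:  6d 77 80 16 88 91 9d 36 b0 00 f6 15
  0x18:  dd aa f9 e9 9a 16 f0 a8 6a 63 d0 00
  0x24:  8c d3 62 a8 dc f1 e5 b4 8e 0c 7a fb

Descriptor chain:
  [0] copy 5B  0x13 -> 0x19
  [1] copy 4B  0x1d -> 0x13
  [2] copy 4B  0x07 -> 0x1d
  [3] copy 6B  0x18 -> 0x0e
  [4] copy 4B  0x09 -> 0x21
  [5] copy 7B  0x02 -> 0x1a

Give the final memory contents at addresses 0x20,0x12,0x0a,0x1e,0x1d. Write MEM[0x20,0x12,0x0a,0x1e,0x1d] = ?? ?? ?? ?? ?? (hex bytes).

[0] 0x13->0x19 len=5 : 36 b0 00 f6 15
[1] 0x1d->0x13 len=4 : 15 f0 a8 6a
[2] 0x07->0x1d len=4 : d3 83 0f 4c
[3] 0x18->0x0e len=6 : dd 36 b0 00 f6 d3
[4] 0x09->0x21 len=4 : 0f 4c 07 6d
[5] 0x02->0x1a len=7 : 67 fa f9 ce be d3 83
query mem[0x20]=0x83, mem[0x12]=0xf6, mem[0x0a]=0x4c, mem[0x1e]=0xbe, mem[0x1d]=0xce

MEM[0x20,0x12,0x0a,0x1e,0x1d] = 83 f6 4c be ce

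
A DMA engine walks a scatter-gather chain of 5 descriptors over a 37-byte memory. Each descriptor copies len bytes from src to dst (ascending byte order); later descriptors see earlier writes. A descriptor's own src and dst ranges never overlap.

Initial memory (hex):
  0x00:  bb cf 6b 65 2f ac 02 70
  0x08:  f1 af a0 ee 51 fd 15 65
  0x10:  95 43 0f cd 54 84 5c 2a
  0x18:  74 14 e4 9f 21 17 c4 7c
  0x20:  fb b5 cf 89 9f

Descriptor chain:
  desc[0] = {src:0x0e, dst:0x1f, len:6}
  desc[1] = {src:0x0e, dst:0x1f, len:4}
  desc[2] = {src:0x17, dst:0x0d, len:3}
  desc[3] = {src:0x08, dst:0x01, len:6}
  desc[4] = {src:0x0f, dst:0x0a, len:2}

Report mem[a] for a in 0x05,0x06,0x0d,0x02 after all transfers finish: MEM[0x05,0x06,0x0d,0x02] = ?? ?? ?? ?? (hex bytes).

MEM[0x05,0x06,0x0d,0x02] = 51 2a 2a af

D0: mem[0x1f..0x24] <- [15 65 95 43 0f cd]
D1: mem[0x1f..0x22] <- [15 65 95 43]
D2: mem[0x0d..0x0f] <- [2a 74 14]
D3: mem[0x01..0x06] <- [f1 af a0 ee 51 2a]
D4: mem[0x0a..0x0b] <- [14 95]
query mem[0x05]=0x51, mem[0x06]=0x2a, mem[0x0d]=0x2a, mem[0x02]=0xaf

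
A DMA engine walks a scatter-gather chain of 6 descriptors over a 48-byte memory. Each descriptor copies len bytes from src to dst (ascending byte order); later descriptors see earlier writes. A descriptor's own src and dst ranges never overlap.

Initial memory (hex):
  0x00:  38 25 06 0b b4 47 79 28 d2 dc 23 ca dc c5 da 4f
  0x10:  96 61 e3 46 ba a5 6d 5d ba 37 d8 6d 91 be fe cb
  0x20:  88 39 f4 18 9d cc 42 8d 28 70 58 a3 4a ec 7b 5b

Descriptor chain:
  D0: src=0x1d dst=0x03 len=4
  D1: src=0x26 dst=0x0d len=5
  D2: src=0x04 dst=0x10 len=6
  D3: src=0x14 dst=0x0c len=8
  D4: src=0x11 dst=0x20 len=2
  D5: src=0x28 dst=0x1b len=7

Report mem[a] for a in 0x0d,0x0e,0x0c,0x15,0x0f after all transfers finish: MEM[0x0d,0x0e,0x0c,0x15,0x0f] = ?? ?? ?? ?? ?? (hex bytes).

MEM[0x0d,0x0e,0x0c,0x15,0x0f] = dc 6d d2 dc 5d

  after D0: wrote 4B at 0x03 = befecb88
  after D1: wrote 5B at 0x0d = 428d287058
  after D2: wrote 6B at 0x10 = fecb8828d2dc
  after D3: wrote 8B at 0x0c = d2dc6d5dba37d86d
  after D4: wrote 2B at 0x20 = 37d8
  after D5: wrote 7B at 0x1b = 287058a34aec7b
query mem[0x0d]=0xdc, mem[0x0e]=0x6d, mem[0x0c]=0xd2, mem[0x15]=0xdc, mem[0x0f]=0x5d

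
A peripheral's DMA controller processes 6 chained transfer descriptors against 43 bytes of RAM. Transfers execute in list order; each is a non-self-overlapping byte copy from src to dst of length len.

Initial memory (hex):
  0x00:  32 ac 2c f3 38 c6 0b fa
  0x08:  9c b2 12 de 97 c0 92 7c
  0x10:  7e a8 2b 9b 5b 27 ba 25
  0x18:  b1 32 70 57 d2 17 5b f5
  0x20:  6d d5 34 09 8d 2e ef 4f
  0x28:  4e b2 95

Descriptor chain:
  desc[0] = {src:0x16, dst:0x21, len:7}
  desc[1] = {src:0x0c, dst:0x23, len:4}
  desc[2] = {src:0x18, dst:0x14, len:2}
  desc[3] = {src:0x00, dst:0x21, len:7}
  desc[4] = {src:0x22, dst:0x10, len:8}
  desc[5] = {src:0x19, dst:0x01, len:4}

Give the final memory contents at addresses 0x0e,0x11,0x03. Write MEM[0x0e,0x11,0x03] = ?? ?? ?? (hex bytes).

MEM[0x0e,0x11,0x03] = 92 2c 57

#0 dst[0x21+7] := {0xba,0x25,0xb1,0x32,0x70,0x57,0xd2}
#1 dst[0x23+4] := {0x97,0xc0,0x92,0x7c}
#2 dst[0x14+2] := {0xb1,0x32}
#3 dst[0x21+7] := {0x32,0xac,0x2c,0xf3,0x38,0xc6,0x0b}
#4 dst[0x10+8] := {0xac,0x2c,0xf3,0x38,0xc6,0x0b,0x4e,0xb2}
#5 dst[0x01+4] := {0x32,0x70,0x57,0xd2}
query mem[0x0e]=0x92, mem[0x11]=0x2c, mem[0x03]=0x57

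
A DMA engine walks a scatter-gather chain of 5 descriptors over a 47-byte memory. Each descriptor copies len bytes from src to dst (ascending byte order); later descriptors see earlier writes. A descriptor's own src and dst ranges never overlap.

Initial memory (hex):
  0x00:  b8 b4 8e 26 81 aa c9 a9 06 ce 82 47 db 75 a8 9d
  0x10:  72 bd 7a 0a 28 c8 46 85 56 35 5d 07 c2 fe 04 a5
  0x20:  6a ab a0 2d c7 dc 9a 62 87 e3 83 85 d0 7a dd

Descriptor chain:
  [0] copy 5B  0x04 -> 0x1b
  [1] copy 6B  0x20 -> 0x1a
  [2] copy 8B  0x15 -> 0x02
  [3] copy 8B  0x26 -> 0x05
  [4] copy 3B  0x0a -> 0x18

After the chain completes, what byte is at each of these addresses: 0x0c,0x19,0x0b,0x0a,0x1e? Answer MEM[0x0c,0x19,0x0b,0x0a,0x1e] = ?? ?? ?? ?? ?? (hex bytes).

MEM[0x0c,0x19,0x0b,0x0a,0x1e] = 7a d0 d0 85 c7

  after D0: wrote 5B at 0x1b = 81aac9a906
  after D1: wrote 6B at 0x1a = 6aaba02dc7dc
  after D2: wrote 8B at 0x02 = c8468556356aaba0
  after D3: wrote 8B at 0x05 = 9a6287e38385d07a
  after D4: wrote 3B at 0x18 = 85d07a
query mem[0x0c]=0x7a, mem[0x19]=0xd0, mem[0x0b]=0xd0, mem[0x0a]=0x85, mem[0x1e]=0xc7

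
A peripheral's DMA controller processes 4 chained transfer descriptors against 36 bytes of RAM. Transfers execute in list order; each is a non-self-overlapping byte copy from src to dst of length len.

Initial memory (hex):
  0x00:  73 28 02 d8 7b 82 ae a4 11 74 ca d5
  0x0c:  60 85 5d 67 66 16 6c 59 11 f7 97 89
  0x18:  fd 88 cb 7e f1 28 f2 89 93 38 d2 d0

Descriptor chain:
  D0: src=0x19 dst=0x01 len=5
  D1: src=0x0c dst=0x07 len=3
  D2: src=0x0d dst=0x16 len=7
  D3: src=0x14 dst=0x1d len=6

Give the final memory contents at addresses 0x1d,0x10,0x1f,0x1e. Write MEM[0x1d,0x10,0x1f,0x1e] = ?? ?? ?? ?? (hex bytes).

MEM[0x1d,0x10,0x1f,0x1e] = 11 66 85 f7

  after D0: wrote 5B at 0x01 = 88cb7ef128
  after D1: wrote 3B at 0x07 = 60855d
  after D2: wrote 7B at 0x16 = 855d6766166c59
  after D3: wrote 6B at 0x1d = 11f7855d6766
query mem[0x1d]=0x11, mem[0x10]=0x66, mem[0x1f]=0x85, mem[0x1e]=0xf7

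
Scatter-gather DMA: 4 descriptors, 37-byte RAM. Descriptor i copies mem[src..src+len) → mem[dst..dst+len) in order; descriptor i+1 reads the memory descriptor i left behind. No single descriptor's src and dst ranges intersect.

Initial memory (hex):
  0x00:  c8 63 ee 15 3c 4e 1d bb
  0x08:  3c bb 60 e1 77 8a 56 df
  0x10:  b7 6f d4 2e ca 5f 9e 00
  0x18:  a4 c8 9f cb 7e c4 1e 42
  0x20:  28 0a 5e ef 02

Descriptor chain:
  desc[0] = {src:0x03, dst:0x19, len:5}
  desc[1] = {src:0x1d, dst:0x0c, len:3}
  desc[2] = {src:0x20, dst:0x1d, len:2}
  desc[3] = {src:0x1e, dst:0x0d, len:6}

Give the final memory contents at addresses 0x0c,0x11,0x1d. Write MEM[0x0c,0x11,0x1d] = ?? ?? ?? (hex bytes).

D0: mem[0x19..0x1d] <- [15 3c 4e 1d bb]
D1: mem[0x0c..0x0e] <- [bb 1e 42]
D2: mem[0x1d..0x1e] <- [28 0a]
D3: mem[0x0d..0x12] <- [0a 42 28 0a 5e ef]
query mem[0x0c]=0xbb, mem[0x11]=0x5e, mem[0x1d]=0x28

MEM[0x0c,0x11,0x1d] = bb 5e 28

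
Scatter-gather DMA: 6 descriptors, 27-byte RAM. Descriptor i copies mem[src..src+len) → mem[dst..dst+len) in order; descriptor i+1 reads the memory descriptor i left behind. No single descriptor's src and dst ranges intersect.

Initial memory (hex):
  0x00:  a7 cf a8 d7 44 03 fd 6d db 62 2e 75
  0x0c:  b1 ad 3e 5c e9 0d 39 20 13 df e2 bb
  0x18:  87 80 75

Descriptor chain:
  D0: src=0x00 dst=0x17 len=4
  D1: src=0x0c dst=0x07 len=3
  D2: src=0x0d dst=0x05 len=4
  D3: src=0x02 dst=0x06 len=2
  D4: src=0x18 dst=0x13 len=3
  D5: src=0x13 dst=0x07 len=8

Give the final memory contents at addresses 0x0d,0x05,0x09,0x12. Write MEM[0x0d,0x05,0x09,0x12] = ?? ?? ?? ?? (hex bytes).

MEM[0x0d,0x05,0x09,0x12] = a8 ad d7 39

[0] 0x00->0x17 len=4 : a7 cf a8 d7
[1] 0x0c->0x07 len=3 : b1 ad 3e
[2] 0x0d->0x05 len=4 : ad 3e 5c e9
[3] 0x02->0x06 len=2 : a8 d7
[4] 0x18->0x13 len=3 : cf a8 d7
[5] 0x13->0x07 len=8 : cf a8 d7 e2 a7 cf a8 d7
query mem[0x0d]=0xa8, mem[0x05]=0xad, mem[0x09]=0xd7, mem[0x12]=0x39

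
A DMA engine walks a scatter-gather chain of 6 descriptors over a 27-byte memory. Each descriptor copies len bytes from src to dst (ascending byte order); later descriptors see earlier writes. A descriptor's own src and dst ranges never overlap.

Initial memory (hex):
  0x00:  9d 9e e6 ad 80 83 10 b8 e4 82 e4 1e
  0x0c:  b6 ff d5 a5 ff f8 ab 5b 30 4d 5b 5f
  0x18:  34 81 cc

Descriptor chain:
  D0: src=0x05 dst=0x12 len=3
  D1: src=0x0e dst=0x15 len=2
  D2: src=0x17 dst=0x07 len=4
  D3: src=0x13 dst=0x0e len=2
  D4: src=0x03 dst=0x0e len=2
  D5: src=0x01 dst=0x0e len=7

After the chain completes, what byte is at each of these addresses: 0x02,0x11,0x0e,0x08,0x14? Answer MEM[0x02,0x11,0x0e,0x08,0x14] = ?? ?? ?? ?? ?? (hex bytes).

MEM[0x02,0x11,0x0e,0x08,0x14] = e6 80 9e 34 5f

D0: mem[0x12..0x14] <- [83 10 b8]
D1: mem[0x15..0x16] <- [d5 a5]
D2: mem[0x07..0x0a] <- [5f 34 81 cc]
D3: mem[0x0e..0x0f] <- [10 b8]
D4: mem[0x0e..0x0f] <- [ad 80]
D5: mem[0x0e..0x14] <- [9e e6 ad 80 83 10 5f]
query mem[0x02]=0xe6, mem[0x11]=0x80, mem[0x0e]=0x9e, mem[0x08]=0x34, mem[0x14]=0x5f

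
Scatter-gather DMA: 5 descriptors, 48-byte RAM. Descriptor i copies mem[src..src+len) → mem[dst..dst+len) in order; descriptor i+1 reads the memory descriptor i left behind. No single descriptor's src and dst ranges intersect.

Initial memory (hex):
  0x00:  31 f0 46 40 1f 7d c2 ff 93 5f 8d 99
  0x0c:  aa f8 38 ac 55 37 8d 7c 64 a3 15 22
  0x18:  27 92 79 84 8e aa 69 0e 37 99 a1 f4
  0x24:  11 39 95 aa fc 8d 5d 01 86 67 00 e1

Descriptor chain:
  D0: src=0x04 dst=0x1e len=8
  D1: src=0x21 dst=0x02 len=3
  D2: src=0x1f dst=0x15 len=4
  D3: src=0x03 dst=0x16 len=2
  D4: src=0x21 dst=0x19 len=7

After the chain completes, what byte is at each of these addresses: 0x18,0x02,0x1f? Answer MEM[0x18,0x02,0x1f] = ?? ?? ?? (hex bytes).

D0: mem[0x1e..0x25] <- [1f 7d c2 ff 93 5f 8d 99]
D1: mem[0x02..0x04] <- [ff 93 5f]
D2: mem[0x15..0x18] <- [7d c2 ff 93]
D3: mem[0x16..0x17] <- [93 5f]
D4: mem[0x19..0x1f] <- [ff 93 5f 8d 99 95 aa]
query mem[0x18]=0x93, mem[0x02]=0xff, mem[0x1f]=0xaa

MEM[0x18,0x02,0x1f] = 93 ff aa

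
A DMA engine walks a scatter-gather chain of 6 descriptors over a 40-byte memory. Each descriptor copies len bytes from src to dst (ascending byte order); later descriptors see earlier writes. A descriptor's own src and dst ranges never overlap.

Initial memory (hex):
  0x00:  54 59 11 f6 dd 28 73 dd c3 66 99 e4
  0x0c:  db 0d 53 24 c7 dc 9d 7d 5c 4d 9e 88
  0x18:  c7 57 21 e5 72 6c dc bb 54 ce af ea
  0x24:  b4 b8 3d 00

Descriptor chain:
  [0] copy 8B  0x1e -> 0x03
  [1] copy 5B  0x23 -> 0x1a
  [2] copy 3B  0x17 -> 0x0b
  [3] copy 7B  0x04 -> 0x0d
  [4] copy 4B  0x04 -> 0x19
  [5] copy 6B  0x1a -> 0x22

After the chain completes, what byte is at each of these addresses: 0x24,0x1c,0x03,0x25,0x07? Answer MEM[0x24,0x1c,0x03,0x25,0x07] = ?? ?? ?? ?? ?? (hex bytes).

  after D0: wrote 8B at 0x03 = dcbb54ceafeab4b8
  after D1: wrote 5B at 0x1a = eab4b83d00
  after D2: wrote 3B at 0x0b = 88c757
  after D3: wrote 7B at 0x0d = bb54ceafeab4b8
  after D4: wrote 4B at 0x19 = bb54ceaf
  after D5: wrote 6B at 0x22 = 54ceaf3d00bb
query mem[0x24]=0xaf, mem[0x1c]=0xaf, mem[0x03]=0xdc, mem[0x25]=0x3d, mem[0x07]=0xaf

MEM[0x24,0x1c,0x03,0x25,0x07] = af af dc 3d af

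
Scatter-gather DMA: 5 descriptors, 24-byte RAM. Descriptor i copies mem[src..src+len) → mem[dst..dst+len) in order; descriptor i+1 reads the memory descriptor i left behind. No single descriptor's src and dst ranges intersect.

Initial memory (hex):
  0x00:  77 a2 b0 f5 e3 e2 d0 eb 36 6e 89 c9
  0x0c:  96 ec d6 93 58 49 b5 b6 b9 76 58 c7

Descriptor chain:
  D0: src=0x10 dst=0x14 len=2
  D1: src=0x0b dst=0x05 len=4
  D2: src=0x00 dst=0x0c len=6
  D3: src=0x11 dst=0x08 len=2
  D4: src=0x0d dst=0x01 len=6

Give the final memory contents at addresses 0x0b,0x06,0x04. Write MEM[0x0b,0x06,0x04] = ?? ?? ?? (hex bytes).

MEM[0x0b,0x06,0x04] = c9 b5 e3

  after D0: wrote 2B at 0x14 = 5849
  after D1: wrote 4B at 0x05 = c996ecd6
  after D2: wrote 6B at 0x0c = 77a2b0f5e3c9
  after D3: wrote 2B at 0x08 = c9b5
  after D4: wrote 6B at 0x01 = a2b0f5e3c9b5
query mem[0x0b]=0xc9, mem[0x06]=0xb5, mem[0x04]=0xe3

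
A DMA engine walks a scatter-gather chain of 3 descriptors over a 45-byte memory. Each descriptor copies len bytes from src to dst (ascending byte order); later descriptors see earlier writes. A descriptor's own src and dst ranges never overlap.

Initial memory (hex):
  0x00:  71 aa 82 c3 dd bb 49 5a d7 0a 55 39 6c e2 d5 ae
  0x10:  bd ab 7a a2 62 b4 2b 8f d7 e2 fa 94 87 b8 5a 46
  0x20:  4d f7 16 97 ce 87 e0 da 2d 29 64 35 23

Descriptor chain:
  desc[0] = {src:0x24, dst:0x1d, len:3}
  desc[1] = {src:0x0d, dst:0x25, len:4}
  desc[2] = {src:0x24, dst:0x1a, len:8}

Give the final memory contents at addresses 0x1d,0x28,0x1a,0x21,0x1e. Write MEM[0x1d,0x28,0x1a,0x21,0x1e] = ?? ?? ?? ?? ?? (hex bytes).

  after D0: wrote 3B at 0x1d = ce87e0
  after D1: wrote 4B at 0x25 = e2d5aebd
  after D2: wrote 8B at 0x1a = cee2d5aebd296435
query mem[0x1d]=0xae, mem[0x28]=0xbd, mem[0x1a]=0xce, mem[0x21]=0x35, mem[0x1e]=0xbd

MEM[0x1d,0x28,0x1a,0x21,0x1e] = ae bd ce 35 bd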